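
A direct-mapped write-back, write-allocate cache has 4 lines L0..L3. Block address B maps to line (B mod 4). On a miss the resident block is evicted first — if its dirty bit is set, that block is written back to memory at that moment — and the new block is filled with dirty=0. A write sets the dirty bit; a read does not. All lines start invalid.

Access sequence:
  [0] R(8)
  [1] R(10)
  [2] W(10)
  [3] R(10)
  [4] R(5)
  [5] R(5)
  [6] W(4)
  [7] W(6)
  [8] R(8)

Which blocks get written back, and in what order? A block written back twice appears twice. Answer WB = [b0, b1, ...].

WB = [10, 4]

0: R B8 → L0 miss [-]
1: R B10 → L2 miss [-]
2: W B10 → L2 hit [D]
3: R B10 → L2 hit [D]
4: R B5 → L1 miss [-]
5: R B5 → L1 hit [-]
6: W B4 → L0 miss [D]
7: W B6 → L2 miss wb→B10 [D]
8: R B8 → L0 miss wb→B4 [-]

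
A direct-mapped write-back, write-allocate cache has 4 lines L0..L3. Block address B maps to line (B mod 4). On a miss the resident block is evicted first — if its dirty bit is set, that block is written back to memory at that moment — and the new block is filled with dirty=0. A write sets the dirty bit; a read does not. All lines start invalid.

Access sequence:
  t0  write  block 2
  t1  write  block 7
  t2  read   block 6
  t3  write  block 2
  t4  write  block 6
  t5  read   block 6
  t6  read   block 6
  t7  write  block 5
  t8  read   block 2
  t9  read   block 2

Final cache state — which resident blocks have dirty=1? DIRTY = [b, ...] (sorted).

DIRTY = [5, 7]

0: W B2 → L2 miss [D]
1: W B7 → L3 miss [D]
2: R B6 → L2 miss wb→B2 [-]
3: W B2 → L2 miss [D]
4: W B6 → L2 miss wb→B2 [D]
5: R B6 → L2 hit [D]
6: R B6 → L2 hit [D]
7: W B5 → L1 miss [D]
8: R B2 → L2 miss wb→B6 [-]
9: R B2 → L2 hit [-]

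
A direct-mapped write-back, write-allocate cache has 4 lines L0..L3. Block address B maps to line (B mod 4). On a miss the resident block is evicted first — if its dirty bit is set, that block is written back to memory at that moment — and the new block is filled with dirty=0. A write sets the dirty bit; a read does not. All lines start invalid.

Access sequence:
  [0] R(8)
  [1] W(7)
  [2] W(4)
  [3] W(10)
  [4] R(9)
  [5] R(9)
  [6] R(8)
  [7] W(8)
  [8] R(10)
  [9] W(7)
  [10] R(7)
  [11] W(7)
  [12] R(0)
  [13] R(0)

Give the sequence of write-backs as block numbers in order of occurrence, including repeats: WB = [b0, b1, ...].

  0 | R B8 → L0 miss [-]
  1 | W B7 → L3 miss [D]
  2 | W B4 → L0 miss [D]
  3 | W B10 → L2 miss [D]
  4 | R B9 → L1 miss [-]
  5 | R B9 → L1 hit [-]
  6 | R B8 → L0 miss wb→B4 [-]
  7 | W B8 → L0 hit [D]
  8 | R B10 → L2 hit [D]
  9 | W B7 → L3 hit [D]
  10 | R B7 → L3 hit [D]
  11 | W B7 → L3 hit [D]
  12 | R B0 → L0 miss wb→B8 [-]
  13 | R B0 → L0 hit [-]

WB = [4, 8]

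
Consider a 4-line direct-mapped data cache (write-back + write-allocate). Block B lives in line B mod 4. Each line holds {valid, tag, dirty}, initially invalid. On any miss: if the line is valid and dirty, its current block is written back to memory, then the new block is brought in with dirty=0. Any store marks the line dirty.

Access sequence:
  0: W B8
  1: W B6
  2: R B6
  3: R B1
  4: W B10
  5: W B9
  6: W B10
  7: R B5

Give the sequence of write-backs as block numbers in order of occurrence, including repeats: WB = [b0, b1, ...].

WB = [6, 9]

0: W B8 → L0 miss [D]
1: W B6 → L2 miss [D]
2: R B6 → L2 hit [D]
3: R B1 → L1 miss [-]
4: W B10 → L2 miss wb→B6 [D]
5: W B9 → L1 miss [D]
6: W B10 → L2 hit [D]
7: R B5 → L1 miss wb→B9 [-]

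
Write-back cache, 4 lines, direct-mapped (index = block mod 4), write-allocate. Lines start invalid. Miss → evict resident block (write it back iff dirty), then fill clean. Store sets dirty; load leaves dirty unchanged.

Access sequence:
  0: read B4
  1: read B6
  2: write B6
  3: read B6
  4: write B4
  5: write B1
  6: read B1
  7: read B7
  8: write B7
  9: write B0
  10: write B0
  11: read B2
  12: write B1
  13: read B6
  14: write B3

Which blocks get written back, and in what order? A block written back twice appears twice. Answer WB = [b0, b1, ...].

WB = [4, 6, 7]

0: R B4 → L0 miss [-]
1: R B6 → L2 miss [-]
2: W B6 → L2 hit [D]
3: R B6 → L2 hit [D]
4: W B4 → L0 hit [D]
5: W B1 → L1 miss [D]
6: R B1 → L1 hit [D]
7: R B7 → L3 miss [-]
8: W B7 → L3 hit [D]
9: W B0 → L0 miss wb→B4 [D]
10: W B0 → L0 hit [D]
11: R B2 → L2 miss wb→B6 [-]
12: W B1 → L1 hit [D]
13: R B6 → L2 miss [-]
14: W B3 → L3 miss wb→B7 [D]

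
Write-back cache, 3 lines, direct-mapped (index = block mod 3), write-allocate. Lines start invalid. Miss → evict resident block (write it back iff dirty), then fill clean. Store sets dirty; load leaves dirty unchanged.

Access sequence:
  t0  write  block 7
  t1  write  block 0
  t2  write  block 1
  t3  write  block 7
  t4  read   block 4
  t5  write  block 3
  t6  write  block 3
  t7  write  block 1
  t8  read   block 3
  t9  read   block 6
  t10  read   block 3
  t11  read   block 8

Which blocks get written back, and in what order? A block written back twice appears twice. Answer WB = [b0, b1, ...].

0: W B7 → L1 miss [D]
1: W B0 → L0 miss [D]
2: W B1 → L1 miss wb→B7 [D]
3: W B7 → L1 miss wb→B1 [D]
4: R B4 → L1 miss wb→B7 [-]
5: W B3 → L0 miss wb→B0 [D]
6: W B3 → L0 hit [D]
7: W B1 → L1 miss [D]
8: R B3 → L0 hit [D]
9: R B6 → L0 miss wb→B3 [-]
10: R B3 → L0 miss [-]
11: R B8 → L2 miss [-]

WB = [7, 1, 7, 0, 3]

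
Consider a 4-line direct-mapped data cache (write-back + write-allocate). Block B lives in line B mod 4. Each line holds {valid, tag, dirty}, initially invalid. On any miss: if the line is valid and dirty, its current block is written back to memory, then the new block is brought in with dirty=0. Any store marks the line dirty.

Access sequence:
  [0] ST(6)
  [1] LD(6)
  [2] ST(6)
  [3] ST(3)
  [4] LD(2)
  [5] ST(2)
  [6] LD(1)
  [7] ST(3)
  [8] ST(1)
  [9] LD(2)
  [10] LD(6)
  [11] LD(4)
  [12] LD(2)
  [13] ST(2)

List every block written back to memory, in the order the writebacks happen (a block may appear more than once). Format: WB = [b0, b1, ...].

0: W B6 -> L2 miss  d=D]
1: R B6 -> L2 hit  d=D]
2: W B6 -> L2 hit  d=D]
3: W B3 -> L3 miss  d=D]
4: R B2 -> L2 miss wb->B6  d=-]
5: W B2 -> L2 hit  d=D]
6: R B1 -> L1 miss  d=-]
7: W B3 -> L3 hit  d=D]
8: W B1 -> L1 hit  d=D]
9: R B2 -> L2 hit  d=D]
10: R B6 -> L2 miss wb->B2  d=-]
11: R B4 -> L0 miss  d=-]
12: R B2 -> L2 miss  d=-]
13: W B2 -> L2 hit  d=D]

WB = [6, 2]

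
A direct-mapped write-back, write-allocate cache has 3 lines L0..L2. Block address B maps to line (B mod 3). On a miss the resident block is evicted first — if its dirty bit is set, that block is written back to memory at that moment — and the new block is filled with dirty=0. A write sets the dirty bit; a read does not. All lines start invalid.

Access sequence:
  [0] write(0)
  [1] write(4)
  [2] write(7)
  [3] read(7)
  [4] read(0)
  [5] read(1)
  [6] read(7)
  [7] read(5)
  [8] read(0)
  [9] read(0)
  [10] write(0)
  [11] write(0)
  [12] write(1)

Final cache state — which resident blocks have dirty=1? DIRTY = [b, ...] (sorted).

DIRTY = [0, 1]

0: W B0 → L0 miss [D]
1: W B4 → L1 miss [D]
2: W B7 → L1 miss wb→B4 [D]
3: R B7 → L1 hit [D]
4: R B0 → L0 hit [D]
5: R B1 → L1 miss wb→B7 [-]
6: R B7 → L1 miss [-]
7: R B5 → L2 miss [-]
8: R B0 → L0 hit [D]
9: R B0 → L0 hit [D]
10: W B0 → L0 hit [D]
11: W B0 → L0 hit [D]
12: W B1 → L1 miss [D]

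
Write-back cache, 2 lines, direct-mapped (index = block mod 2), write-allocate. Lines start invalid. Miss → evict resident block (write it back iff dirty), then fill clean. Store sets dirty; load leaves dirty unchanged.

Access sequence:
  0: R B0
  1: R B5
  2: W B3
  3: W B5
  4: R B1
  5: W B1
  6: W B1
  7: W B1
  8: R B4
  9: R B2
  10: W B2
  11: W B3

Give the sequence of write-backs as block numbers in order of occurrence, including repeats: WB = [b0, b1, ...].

  0 | R B0 → L0 miss [-]
  1 | R B5 → L1 miss [-]
  2 | W B3 → L1 miss [D]
  3 | W B5 → L1 miss wb→B3 [D]
  4 | R B1 → L1 miss wb→B5 [-]
  5 | W B1 → L1 hit [D]
  6 | W B1 → L1 hit [D]
  7 | W B1 → L1 hit [D]
  8 | R B4 → L0 miss [-]
  9 | R B2 → L0 miss [-]
  10 | W B2 → L0 hit [D]
  11 | W B3 → L1 miss wb→B1 [D]

WB = [3, 5, 1]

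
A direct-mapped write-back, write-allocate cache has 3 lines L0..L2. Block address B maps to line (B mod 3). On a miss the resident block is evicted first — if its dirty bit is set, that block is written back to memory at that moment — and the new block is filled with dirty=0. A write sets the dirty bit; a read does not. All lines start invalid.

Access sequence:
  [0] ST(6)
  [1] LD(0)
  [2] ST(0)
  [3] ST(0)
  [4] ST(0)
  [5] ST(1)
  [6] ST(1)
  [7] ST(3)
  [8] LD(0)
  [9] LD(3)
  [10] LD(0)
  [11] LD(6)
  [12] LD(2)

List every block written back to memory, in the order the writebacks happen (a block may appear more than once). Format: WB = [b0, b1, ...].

WB = [6, 0, 3]

0: W B6 → L0 miss [D]
1: R B0 → L0 miss wb→B6 [-]
2: W B0 → L0 hit [D]
3: W B0 → L0 hit [D]
4: W B0 → L0 hit [D]
5: W B1 → L1 miss [D]
6: W B1 → L1 hit [D]
7: W B3 → L0 miss wb→B0 [D]
8: R B0 → L0 miss wb→B3 [-]
9: R B3 → L0 miss [-]
10: R B0 → L0 miss [-]
11: R B6 → L0 miss [-]
12: R B2 → L2 miss [-]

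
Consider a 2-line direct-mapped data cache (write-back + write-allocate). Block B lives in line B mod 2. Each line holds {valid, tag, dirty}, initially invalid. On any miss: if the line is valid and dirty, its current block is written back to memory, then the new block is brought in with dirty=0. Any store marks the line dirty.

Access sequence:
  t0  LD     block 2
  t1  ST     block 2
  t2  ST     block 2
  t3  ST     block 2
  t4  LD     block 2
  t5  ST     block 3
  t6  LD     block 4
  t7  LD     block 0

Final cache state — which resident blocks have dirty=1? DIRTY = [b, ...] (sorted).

DIRTY = [3]

0: R B2 → L0 miss [-]
1: W B2 → L0 hit [D]
2: W B2 → L0 hit [D]
3: W B2 → L0 hit [D]
4: R B2 → L0 hit [D]
5: W B3 → L1 miss [D]
6: R B4 → L0 miss wb→B2 [-]
7: R B0 → L0 miss [-]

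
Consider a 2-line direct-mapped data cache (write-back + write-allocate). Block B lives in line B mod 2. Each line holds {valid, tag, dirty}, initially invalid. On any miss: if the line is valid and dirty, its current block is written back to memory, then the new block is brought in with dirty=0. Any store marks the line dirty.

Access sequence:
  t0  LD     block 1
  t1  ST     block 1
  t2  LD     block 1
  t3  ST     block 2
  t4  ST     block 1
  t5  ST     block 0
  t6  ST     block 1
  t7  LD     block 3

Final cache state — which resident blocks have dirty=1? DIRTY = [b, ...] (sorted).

  0 | R B1 → L1 miss [-]
  1 | W B1 → L1 hit [D]
  2 | R B1 → L1 hit [D]
  3 | W B2 → L0 miss [D]
  4 | W B1 → L1 hit [D]
  5 | W B0 → L0 miss wb→B2 [D]
  6 | W B1 → L1 hit [D]
  7 | R B3 → L1 miss wb→B1 [-]

DIRTY = [0]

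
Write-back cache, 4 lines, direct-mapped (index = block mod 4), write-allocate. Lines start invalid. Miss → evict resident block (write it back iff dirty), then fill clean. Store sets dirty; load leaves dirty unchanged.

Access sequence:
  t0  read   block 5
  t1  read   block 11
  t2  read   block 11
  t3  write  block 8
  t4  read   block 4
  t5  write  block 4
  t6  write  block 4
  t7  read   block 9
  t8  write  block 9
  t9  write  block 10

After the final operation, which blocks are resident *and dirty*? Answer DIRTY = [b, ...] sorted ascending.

DIRTY = [4, 9, 10]

  0 | R B5 → L1 miss [-]
  1 | R B11 → L3 miss [-]
  2 | R B11 → L3 hit [-]
  3 | W B8 → L0 miss [D]
  4 | R B4 → L0 miss wb→B8 [-]
  5 | W B4 → L0 hit [D]
  6 | W B4 → L0 hit [D]
  7 | R B9 → L1 miss [-]
  8 | W B9 → L1 hit [D]
  9 | W B10 → L2 miss [D]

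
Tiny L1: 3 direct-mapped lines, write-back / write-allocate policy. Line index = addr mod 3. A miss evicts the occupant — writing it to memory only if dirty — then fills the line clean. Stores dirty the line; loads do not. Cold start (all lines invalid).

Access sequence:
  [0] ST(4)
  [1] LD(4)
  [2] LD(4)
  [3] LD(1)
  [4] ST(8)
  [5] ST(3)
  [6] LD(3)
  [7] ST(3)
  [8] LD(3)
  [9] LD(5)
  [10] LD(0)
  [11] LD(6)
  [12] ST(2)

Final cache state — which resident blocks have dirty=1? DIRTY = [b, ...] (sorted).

DIRTY = [2]

0: W B4 → L1 miss [D]
1: R B4 → L1 hit [D]
2: R B4 → L1 hit [D]
3: R B1 → L1 miss wb→B4 [-]
4: W B8 → L2 miss [D]
5: W B3 → L0 miss [D]
6: R B3 → L0 hit [D]
7: W B3 → L0 hit [D]
8: R B3 → L0 hit [D]
9: R B5 → L2 miss wb→B8 [-]
10: R B0 → L0 miss wb→B3 [-]
11: R B6 → L0 miss [-]
12: W B2 → L2 miss [D]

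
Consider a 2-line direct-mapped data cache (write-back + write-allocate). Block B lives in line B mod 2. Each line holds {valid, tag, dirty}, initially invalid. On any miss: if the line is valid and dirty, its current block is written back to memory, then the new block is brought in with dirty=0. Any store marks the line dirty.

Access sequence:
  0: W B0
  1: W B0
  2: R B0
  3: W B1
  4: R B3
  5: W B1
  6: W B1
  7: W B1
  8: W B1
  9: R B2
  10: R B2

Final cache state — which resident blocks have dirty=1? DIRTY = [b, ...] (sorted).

  0 | W B0 → L0 miss [D]
  1 | W B0 → L0 hit [D]
  2 | R B0 → L0 hit [D]
  3 | W B1 → L1 miss [D]
  4 | R B3 → L1 miss wb→B1 [-]
  5 | W B1 → L1 miss [D]
  6 | W B1 → L1 hit [D]
  7 | W B1 → L1 hit [D]
  8 | W B1 → L1 hit [D]
  9 | R B2 → L0 miss wb→B0 [-]
  10 | R B2 → L0 hit [-]

DIRTY = [1]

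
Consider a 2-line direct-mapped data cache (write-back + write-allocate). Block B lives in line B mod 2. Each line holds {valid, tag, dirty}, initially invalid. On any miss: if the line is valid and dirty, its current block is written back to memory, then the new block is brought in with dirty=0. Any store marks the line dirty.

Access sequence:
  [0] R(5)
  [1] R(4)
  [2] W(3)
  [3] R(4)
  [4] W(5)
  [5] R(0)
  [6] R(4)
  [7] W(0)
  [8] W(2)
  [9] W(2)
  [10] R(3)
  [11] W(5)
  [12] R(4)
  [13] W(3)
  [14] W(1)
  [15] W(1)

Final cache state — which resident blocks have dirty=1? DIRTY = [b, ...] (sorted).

DIRTY = [1]

0: R B5 -> L1 miss  d=-]
1: R B4 -> L0 miss  d=-]
2: W B3 -> L1 miss  d=D]
3: R B4 -> L0 hit  d=-]
4: W B5 -> L1 miss wb->B3  d=D]
5: R B0 -> L0 miss  d=-]
6: R B4 -> L0 miss  d=-]
7: W B0 -> L0 miss  d=D]
8: W B2 -> L0 miss wb->B0  d=D]
9: W B2 -> L0 hit  d=D]
10: R B3 -> L1 miss wb->B5  d=-]
11: W B5 -> L1 miss  d=D]
12: R B4 -> L0 miss wb->B2  d=-]
13: W B3 -> L1 miss wb->B5  d=D]
14: W B1 -> L1 miss wb->B3  d=D]
15: W B1 -> L1 hit  d=D]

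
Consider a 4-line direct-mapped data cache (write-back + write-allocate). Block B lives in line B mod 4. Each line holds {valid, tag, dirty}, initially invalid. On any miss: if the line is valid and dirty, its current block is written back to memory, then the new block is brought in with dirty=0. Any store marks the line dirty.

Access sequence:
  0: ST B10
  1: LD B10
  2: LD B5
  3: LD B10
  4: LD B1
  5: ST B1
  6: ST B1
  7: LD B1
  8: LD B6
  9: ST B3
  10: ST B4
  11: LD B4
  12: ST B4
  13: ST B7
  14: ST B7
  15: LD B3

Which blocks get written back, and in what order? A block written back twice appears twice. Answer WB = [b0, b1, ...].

WB = [10, 3, 7]

  0 | W B10 → L2 miss [D]
  1 | R B10 → L2 hit [D]
  2 | R B5 → L1 miss [-]
  3 | R B10 → L2 hit [D]
  4 | R B1 → L1 miss [-]
  5 | W B1 → L1 hit [D]
  6 | W B1 → L1 hit [D]
  7 | R B1 → L1 hit [D]
  8 | R B6 → L2 miss wb→B10 [-]
  9 | W B3 → L3 miss [D]
  10 | W B4 → L0 miss [D]
  11 | R B4 → L0 hit [D]
  12 | W B4 → L0 hit [D]
  13 | W B7 → L3 miss wb→B3 [D]
  14 | W B7 → L3 hit [D]
  15 | R B3 → L3 miss wb→B7 [-]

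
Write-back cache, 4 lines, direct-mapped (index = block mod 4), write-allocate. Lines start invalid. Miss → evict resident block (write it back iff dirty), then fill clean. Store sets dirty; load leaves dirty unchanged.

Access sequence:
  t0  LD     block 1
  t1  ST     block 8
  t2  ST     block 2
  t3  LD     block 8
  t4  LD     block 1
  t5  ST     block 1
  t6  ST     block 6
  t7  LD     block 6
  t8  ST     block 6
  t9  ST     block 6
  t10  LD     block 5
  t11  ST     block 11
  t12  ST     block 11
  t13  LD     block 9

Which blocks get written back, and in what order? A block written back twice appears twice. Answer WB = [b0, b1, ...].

  0 | R B1 → L1 miss [-]
  1 | W B8 → L0 miss [D]
  2 | W B2 → L2 miss [D]
  3 | R B8 → L0 hit [D]
  4 | R B1 → L1 hit [-]
  5 | W B1 → L1 hit [D]
  6 | W B6 → L2 miss wb→B2 [D]
  7 | R B6 → L2 hit [D]
  8 | W B6 → L2 hit [D]
  9 | W B6 → L2 hit [D]
  10 | R B5 → L1 miss wb→B1 [-]
  11 | W B11 → L3 miss [D]
  12 | W B11 → L3 hit [D]
  13 | R B9 → L1 miss [-]

WB = [2, 1]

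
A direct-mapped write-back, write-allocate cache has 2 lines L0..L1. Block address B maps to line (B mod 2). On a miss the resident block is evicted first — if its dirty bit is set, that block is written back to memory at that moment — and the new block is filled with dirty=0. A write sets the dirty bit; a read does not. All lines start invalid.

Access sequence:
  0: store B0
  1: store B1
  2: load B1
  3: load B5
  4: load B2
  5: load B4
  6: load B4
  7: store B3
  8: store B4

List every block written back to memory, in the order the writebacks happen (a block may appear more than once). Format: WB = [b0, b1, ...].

WB = [1, 0]

0: W B0 → L0 miss [D]
1: W B1 → L1 miss [D]
2: R B1 → L1 hit [D]
3: R B5 → L1 miss wb→B1 [-]
4: R B2 → L0 miss wb→B0 [-]
5: R B4 → L0 miss [-]
6: R B4 → L0 hit [-]
7: W B3 → L1 miss [D]
8: W B4 → L0 hit [D]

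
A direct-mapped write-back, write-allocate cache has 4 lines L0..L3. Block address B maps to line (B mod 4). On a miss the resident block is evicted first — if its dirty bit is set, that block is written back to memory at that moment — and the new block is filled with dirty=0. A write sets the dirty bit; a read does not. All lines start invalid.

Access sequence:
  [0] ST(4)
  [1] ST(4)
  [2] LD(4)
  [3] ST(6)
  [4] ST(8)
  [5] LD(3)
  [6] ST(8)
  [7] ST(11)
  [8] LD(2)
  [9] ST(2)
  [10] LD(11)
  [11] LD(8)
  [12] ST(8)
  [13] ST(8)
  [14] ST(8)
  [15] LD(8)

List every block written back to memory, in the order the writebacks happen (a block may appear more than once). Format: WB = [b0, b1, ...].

0: W B4 → L0 miss [D]
1: W B4 → L0 hit [D]
2: R B4 → L0 hit [D]
3: W B6 → L2 miss [D]
4: W B8 → L0 miss wb→B4 [D]
5: R B3 → L3 miss [-]
6: W B8 → L0 hit [D]
7: W B11 → L3 miss [D]
8: R B2 → L2 miss wb→B6 [-]
9: W B2 → L2 hit [D]
10: R B11 → L3 hit [D]
11: R B8 → L0 hit [D]
12: W B8 → L0 hit [D]
13: W B8 → L0 hit [D]
14: W B8 → L0 hit [D]
15: R B8 → L0 hit [D]

WB = [4, 6]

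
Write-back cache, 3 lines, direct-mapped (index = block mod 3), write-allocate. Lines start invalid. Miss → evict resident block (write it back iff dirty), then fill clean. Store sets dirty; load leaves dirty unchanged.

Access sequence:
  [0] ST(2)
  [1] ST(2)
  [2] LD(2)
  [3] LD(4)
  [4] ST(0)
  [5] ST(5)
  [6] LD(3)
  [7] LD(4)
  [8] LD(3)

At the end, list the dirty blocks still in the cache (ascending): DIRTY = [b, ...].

  0 | W B2 → L2 miss [D]
  1 | W B2 → L2 hit [D]
  2 | R B2 → L2 hit [D]
  3 | R B4 → L1 miss [-]
  4 | W B0 → L0 miss [D]
  5 | W B5 → L2 miss wb→B2 [D]
  6 | R B3 → L0 miss wb→B0 [-]
  7 | R B4 → L1 hit [-]
  8 | R B3 → L0 hit [-]

DIRTY = [5]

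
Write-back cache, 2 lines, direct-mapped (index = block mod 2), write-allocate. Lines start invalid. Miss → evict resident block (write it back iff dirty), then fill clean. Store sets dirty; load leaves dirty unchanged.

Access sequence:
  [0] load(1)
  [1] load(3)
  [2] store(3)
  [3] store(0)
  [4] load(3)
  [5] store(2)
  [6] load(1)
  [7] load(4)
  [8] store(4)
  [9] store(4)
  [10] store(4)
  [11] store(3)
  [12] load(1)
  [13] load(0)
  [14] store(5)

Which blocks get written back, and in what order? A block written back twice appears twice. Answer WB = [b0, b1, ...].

WB = [0, 3, 2, 3, 4]

0: R B1 → L1 miss [-]
1: R B3 → L1 miss [-]
2: W B3 → L1 hit [D]
3: W B0 → L0 miss [D]
4: R B3 → L1 hit [D]
5: W B2 → L0 miss wb→B0 [D]
6: R B1 → L1 miss wb→B3 [-]
7: R B4 → L0 miss wb→B2 [-]
8: W B4 → L0 hit [D]
9: W B4 → L0 hit [D]
10: W B4 → L0 hit [D]
11: W B3 → L1 miss [D]
12: R B1 → L1 miss wb→B3 [-]
13: R B0 → L0 miss wb→B4 [-]
14: W B5 → L1 miss [D]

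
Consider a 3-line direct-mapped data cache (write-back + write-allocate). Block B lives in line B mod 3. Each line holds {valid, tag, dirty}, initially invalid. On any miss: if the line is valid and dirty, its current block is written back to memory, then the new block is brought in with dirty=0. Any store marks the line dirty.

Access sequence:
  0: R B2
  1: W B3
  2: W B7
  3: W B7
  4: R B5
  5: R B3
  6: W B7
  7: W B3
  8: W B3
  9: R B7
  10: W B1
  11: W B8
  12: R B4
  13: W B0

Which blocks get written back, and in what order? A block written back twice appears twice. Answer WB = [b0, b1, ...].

WB = [7, 1, 3]

  0 | R B2 → L2 miss [-]
  1 | W B3 → L0 miss [D]
  2 | W B7 → L1 miss [D]
  3 | W B7 → L1 hit [D]
  4 | R B5 → L2 miss [-]
  5 | R B3 → L0 hit [D]
  6 | W B7 → L1 hit [D]
  7 | W B3 → L0 hit [D]
  8 | W B3 → L0 hit [D]
  9 | R B7 → L1 hit [D]
  10 | W B1 → L1 miss wb→B7 [D]
  11 | W B8 → L2 miss [D]
  12 | R B4 → L1 miss wb→B1 [-]
  13 | W B0 → L0 miss wb→B3 [D]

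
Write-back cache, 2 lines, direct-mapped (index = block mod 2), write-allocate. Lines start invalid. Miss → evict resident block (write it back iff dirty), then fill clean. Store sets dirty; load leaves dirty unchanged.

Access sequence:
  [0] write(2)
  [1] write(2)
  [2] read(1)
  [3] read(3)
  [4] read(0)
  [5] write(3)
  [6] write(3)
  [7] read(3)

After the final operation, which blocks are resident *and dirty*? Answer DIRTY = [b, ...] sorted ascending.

DIRTY = [3]

0: W B2 -> L0 miss  d=D]
1: W B2 -> L0 hit  d=D]
2: R B1 -> L1 miss  d=-]
3: R B3 -> L1 miss  d=-]
4: R B0 -> L0 miss wb->B2  d=-]
5: W B3 -> L1 hit  d=D]
6: W B3 -> L1 hit  d=D]
7: R B3 -> L1 hit  d=D]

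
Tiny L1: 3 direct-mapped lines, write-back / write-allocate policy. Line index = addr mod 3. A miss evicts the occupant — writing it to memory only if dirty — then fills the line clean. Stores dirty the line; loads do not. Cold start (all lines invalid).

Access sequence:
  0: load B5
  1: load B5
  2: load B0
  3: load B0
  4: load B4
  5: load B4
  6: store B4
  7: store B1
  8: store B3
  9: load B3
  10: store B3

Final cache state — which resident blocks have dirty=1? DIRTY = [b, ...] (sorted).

DIRTY = [1, 3]

0: R B5 -> L2 miss  d=-]
1: R B5 -> L2 hit  d=-]
2: R B0 -> L0 miss  d=-]
3: R B0 -> L0 hit  d=-]
4: R B4 -> L1 miss  d=-]
5: R B4 -> L1 hit  d=-]
6: W B4 -> L1 hit  d=D]
7: W B1 -> L1 miss wb->B4  d=D]
8: W B3 -> L0 miss  d=D]
9: R B3 -> L0 hit  d=D]
10: W B3 -> L0 hit  d=D]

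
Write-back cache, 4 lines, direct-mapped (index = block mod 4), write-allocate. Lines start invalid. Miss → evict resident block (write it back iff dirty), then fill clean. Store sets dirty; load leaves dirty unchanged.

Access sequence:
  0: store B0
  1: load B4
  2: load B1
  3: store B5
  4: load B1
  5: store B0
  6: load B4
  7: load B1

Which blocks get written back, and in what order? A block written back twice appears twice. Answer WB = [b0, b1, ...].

0: W B0 -> L0 miss  d=D]
1: R B4 -> L0 miss wb->B0  d=-]
2: R B1 -> L1 miss  d=-]
3: W B5 -> L1 miss  d=D]
4: R B1 -> L1 miss wb->B5  d=-]
5: W B0 -> L0 miss  d=D]
6: R B4 -> L0 miss wb->B0  d=-]
7: R B1 -> L1 hit  d=-]

WB = [0, 5, 0]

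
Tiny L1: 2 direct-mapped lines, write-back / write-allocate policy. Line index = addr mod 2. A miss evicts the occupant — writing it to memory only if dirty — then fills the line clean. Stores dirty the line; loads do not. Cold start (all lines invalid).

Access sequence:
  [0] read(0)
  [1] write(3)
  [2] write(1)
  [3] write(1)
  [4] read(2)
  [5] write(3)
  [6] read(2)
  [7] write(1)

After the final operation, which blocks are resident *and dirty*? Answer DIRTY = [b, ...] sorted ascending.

  0 | R B0 → L0 miss [-]
  1 | W B3 → L1 miss [D]
  2 | W B1 → L1 miss wb→B3 [D]
  3 | W B1 → L1 hit [D]
  4 | R B2 → L0 miss [-]
  5 | W B3 → L1 miss wb→B1 [D]
  6 | R B2 → L0 hit [-]
  7 | W B1 → L1 miss wb→B3 [D]

DIRTY = [1]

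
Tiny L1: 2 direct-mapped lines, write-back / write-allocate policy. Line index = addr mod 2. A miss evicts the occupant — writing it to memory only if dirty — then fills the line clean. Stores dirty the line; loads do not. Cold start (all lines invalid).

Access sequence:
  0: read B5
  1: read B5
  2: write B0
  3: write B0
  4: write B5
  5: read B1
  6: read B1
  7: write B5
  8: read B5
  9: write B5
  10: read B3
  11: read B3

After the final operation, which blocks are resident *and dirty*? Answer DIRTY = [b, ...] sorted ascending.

DIRTY = [0]

0: R B5 -> L1 miss  d=-]
1: R B5 -> L1 hit  d=-]
2: W B0 -> L0 miss  d=D]
3: W B0 -> L0 hit  d=D]
4: W B5 -> L1 hit  d=D]
5: R B1 -> L1 miss wb->B5  d=-]
6: R B1 -> L1 hit  d=-]
7: W B5 -> L1 miss  d=D]
8: R B5 -> L1 hit  d=D]
9: W B5 -> L1 hit  d=D]
10: R B3 -> L1 miss wb->B5  d=-]
11: R B3 -> L1 hit  d=-]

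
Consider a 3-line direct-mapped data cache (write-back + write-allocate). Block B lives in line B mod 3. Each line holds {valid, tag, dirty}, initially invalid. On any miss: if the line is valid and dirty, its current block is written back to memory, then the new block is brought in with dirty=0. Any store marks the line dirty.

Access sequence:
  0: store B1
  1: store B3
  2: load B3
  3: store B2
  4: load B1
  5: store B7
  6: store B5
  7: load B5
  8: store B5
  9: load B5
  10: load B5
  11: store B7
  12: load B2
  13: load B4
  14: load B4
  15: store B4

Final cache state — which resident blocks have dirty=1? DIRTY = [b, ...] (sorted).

DIRTY = [3, 4]

0: W B1 -> L1 miss  d=D]
1: W B3 -> L0 miss  d=D]
2: R B3 -> L0 hit  d=D]
3: W B2 -> L2 miss  d=D]
4: R B1 -> L1 hit  d=D]
5: W B7 -> L1 miss wb->B1  d=D]
6: W B5 -> L2 miss wb->B2  d=D]
7: R B5 -> L2 hit  d=D]
8: W B5 -> L2 hit  d=D]
9: R B5 -> L2 hit  d=D]
10: R B5 -> L2 hit  d=D]
11: W B7 -> L1 hit  d=D]
12: R B2 -> L2 miss wb->B5  d=-]
13: R B4 -> L1 miss wb->B7  d=-]
14: R B4 -> L1 hit  d=-]
15: W B4 -> L1 hit  d=D]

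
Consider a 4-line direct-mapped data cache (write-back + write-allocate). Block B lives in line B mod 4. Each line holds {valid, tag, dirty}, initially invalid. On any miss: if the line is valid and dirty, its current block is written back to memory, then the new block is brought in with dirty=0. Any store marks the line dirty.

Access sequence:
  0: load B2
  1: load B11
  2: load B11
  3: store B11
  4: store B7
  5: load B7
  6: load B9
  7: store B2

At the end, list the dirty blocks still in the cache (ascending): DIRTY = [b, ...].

DIRTY = [2, 7]

  0 | R B2 → L2 miss [-]
  1 | R B11 → L3 miss [-]
  2 | R B11 → L3 hit [-]
  3 | W B11 → L3 hit [D]
  4 | W B7 → L3 miss wb→B11 [D]
  5 | R B7 → L3 hit [D]
  6 | R B9 → L1 miss [-]
  7 | W B2 → L2 hit [D]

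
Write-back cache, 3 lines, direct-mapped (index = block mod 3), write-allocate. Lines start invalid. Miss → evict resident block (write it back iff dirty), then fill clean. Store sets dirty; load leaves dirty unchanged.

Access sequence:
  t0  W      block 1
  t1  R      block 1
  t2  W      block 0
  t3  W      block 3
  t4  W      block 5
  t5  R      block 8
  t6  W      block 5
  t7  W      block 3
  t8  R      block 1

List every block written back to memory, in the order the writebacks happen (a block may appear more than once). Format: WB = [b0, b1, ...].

WB = [0, 5]

0: W B1 -> L1 miss  d=D]
1: R B1 -> L1 hit  d=D]
2: W B0 -> L0 miss  d=D]
3: W B3 -> L0 miss wb->B0  d=D]
4: W B5 -> L2 miss  d=D]
5: R B8 -> L2 miss wb->B5  d=-]
6: W B5 -> L2 miss  d=D]
7: W B3 -> L0 hit  d=D]
8: R B1 -> L1 hit  d=D]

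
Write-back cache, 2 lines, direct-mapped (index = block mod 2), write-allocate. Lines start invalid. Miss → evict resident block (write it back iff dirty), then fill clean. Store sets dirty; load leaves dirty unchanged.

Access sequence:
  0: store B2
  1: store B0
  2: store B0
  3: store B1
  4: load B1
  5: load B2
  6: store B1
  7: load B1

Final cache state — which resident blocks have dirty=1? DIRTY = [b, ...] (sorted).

0: W B2 → L0 miss [D]
1: W B0 → L0 miss wb→B2 [D]
2: W B0 → L0 hit [D]
3: W B1 → L1 miss [D]
4: R B1 → L1 hit [D]
5: R B2 → L0 miss wb→B0 [-]
6: W B1 → L1 hit [D]
7: R B1 → L1 hit [D]

DIRTY = [1]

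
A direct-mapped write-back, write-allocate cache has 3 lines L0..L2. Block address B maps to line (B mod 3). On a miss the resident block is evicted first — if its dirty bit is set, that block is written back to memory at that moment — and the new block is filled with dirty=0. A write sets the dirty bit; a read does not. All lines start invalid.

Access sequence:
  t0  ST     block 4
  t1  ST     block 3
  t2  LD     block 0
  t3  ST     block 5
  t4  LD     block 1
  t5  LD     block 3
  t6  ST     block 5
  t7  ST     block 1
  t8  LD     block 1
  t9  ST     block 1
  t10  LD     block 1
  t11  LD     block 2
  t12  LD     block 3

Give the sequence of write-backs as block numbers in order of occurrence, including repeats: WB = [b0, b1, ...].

  0 | W B4 → L1 miss [D]
  1 | W B3 → L0 miss [D]
  2 | R B0 → L0 miss wb→B3 [-]
  3 | W B5 → L2 miss [D]
  4 | R B1 → L1 miss wb→B4 [-]
  5 | R B3 → L0 miss [-]
  6 | W B5 → L2 hit [D]
  7 | W B1 → L1 hit [D]
  8 | R B1 → L1 hit [D]
  9 | W B1 → L1 hit [D]
  10 | R B1 → L1 hit [D]
  11 | R B2 → L2 miss wb→B5 [-]
  12 | R B3 → L0 hit [-]

WB = [3, 4, 5]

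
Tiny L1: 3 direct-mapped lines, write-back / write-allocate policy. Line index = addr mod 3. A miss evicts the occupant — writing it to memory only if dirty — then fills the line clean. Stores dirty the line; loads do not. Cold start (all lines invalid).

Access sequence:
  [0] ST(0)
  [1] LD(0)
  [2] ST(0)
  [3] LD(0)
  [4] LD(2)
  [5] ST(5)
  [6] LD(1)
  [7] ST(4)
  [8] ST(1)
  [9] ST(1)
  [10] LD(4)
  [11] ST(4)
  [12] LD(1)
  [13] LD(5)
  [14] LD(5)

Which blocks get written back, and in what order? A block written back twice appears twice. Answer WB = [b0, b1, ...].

WB = [4, 1, 4]

0: W B0 → L0 miss [D]
1: R B0 → L0 hit [D]
2: W B0 → L0 hit [D]
3: R B0 → L0 hit [D]
4: R B2 → L2 miss [-]
5: W B5 → L2 miss [D]
6: R B1 → L1 miss [-]
7: W B4 → L1 miss [D]
8: W B1 → L1 miss wb→B4 [D]
9: W B1 → L1 hit [D]
10: R B4 → L1 miss wb→B1 [-]
11: W B4 → L1 hit [D]
12: R B1 → L1 miss wb→B4 [-]
13: R B5 → L2 hit [D]
14: R B5 → L2 hit [D]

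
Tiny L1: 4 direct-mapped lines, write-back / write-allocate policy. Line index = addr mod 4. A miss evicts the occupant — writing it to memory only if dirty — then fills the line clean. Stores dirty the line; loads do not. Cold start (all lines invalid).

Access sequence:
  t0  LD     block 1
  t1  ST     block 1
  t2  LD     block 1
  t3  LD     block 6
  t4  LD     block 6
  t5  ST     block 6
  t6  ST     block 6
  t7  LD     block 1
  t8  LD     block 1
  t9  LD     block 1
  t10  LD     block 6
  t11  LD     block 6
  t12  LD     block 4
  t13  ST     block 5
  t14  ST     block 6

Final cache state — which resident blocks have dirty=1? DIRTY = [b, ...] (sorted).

DIRTY = [5, 6]

0: R B1 -> L1 miss  d=-]
1: W B1 -> L1 hit  d=D]
2: R B1 -> L1 hit  d=D]
3: R B6 -> L2 miss  d=-]
4: R B6 -> L2 hit  d=-]
5: W B6 -> L2 hit  d=D]
6: W B6 -> L2 hit  d=D]
7: R B1 -> L1 hit  d=D]
8: R B1 -> L1 hit  d=D]
9: R B1 -> L1 hit  d=D]
10: R B6 -> L2 hit  d=D]
11: R B6 -> L2 hit  d=D]
12: R B4 -> L0 miss  d=-]
13: W B5 -> L1 miss wb->B1  d=D]
14: W B6 -> L2 hit  d=D]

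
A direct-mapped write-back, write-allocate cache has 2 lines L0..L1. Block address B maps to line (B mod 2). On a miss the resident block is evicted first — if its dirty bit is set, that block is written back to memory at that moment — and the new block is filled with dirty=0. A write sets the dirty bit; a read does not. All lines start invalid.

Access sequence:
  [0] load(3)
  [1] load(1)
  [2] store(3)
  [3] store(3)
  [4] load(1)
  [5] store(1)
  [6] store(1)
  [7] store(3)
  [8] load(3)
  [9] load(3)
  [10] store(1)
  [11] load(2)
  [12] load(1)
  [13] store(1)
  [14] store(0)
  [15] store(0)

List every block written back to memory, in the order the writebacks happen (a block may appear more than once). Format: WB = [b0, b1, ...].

  0 | R B3 → L1 miss [-]
  1 | R B1 → L1 miss [-]
  2 | W B3 → L1 miss [D]
  3 | W B3 → L1 hit [D]
  4 | R B1 → L1 miss wb→B3 [-]
  5 | W B1 → L1 hit [D]
  6 | W B1 → L1 hit [D]
  7 | W B3 → L1 miss wb→B1 [D]
  8 | R B3 → L1 hit [D]
  9 | R B3 → L1 hit [D]
  10 | W B1 → L1 miss wb→B3 [D]
  11 | R B2 → L0 miss [-]
  12 | R B1 → L1 hit [D]
  13 | W B1 → L1 hit [D]
  14 | W B0 → L0 miss [D]
  15 | W B0 → L0 hit [D]

WB = [3, 1, 3]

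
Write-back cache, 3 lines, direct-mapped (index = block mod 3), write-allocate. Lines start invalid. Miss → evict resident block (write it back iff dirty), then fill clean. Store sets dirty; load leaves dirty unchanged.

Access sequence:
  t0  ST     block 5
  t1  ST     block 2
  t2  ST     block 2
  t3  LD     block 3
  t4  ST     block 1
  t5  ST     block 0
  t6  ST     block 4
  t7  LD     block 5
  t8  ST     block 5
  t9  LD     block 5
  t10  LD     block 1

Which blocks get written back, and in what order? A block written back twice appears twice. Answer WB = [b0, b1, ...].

0: W B5 -> L2 miss  d=D]
1: W B2 -> L2 miss wb->B5  d=D]
2: W B2 -> L2 hit  d=D]
3: R B3 -> L0 miss  d=-]
4: W B1 -> L1 miss  d=D]
5: W B0 -> L0 miss  d=D]
6: W B4 -> L1 miss wb->B1  d=D]
7: R B5 -> L2 miss wb->B2  d=-]
8: W B5 -> L2 hit  d=D]
9: R B5 -> L2 hit  d=D]
10: R B1 -> L1 miss wb->B4  d=-]

WB = [5, 1, 2, 4]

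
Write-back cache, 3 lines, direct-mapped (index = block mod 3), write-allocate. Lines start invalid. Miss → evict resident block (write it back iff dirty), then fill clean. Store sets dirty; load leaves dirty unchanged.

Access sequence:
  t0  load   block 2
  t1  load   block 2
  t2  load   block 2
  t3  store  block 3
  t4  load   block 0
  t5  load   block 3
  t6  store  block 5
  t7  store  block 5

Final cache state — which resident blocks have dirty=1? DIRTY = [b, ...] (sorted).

DIRTY = [5]

  0 | R B2 → L2 miss [-]
  1 | R B2 → L2 hit [-]
  2 | R B2 → L2 hit [-]
  3 | W B3 → L0 miss [D]
  4 | R B0 → L0 miss wb→B3 [-]
  5 | R B3 → L0 miss [-]
  6 | W B5 → L2 miss [D]
  7 | W B5 → L2 hit [D]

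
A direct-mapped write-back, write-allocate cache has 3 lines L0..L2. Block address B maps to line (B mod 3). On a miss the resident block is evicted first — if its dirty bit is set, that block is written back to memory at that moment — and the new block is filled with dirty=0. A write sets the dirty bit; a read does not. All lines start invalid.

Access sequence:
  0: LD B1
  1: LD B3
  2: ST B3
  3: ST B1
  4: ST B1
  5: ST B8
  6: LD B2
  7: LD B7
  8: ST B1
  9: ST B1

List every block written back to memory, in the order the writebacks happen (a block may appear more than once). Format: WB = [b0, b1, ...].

WB = [8, 1]

  0 | R B1 → L1 miss [-]
  1 | R B3 → L0 miss [-]
  2 | W B3 → L0 hit [D]
  3 | W B1 → L1 hit [D]
  4 | W B1 → L1 hit [D]
  5 | W B8 → L2 miss [D]
  6 | R B2 → L2 miss wb→B8 [-]
  7 | R B7 → L1 miss wb→B1 [-]
  8 | W B1 → L1 miss [D]
  9 | W B1 → L1 hit [D]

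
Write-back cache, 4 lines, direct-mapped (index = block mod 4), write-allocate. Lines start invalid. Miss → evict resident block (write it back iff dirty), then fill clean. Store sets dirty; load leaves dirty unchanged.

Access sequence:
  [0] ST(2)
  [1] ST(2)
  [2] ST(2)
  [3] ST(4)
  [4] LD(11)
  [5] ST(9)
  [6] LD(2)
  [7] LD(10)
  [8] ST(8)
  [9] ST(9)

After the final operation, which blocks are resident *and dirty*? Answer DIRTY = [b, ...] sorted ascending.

  0 | W B2 → L2 miss [D]
  1 | W B2 → L2 hit [D]
  2 | W B2 → L2 hit [D]
  3 | W B4 → L0 miss [D]
  4 | R B11 → L3 miss [-]
  5 | W B9 → L1 miss [D]
  6 | R B2 → L2 hit [D]
  7 | R B10 → L2 miss wb→B2 [-]
  8 | W B8 → L0 miss wb→B4 [D]
  9 | W B9 → L1 hit [D]

DIRTY = [8, 9]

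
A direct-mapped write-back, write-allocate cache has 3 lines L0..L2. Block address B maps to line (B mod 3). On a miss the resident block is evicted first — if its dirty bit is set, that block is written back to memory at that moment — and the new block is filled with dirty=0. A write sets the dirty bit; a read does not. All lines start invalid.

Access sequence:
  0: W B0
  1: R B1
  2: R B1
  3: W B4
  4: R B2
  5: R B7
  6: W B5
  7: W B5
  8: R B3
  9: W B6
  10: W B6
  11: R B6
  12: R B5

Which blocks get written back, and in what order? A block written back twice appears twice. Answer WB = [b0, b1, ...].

0: W B0 -> L0 miss  d=D]
1: R B1 -> L1 miss  d=-]
2: R B1 -> L1 hit  d=-]
3: W B4 -> L1 miss  d=D]
4: R B2 -> L2 miss  d=-]
5: R B7 -> L1 miss wb->B4  d=-]
6: W B5 -> L2 miss  d=D]
7: W B5 -> L2 hit  d=D]
8: R B3 -> L0 miss wb->B0  d=-]
9: W B6 -> L0 miss  d=D]
10: W B6 -> L0 hit  d=D]
11: R B6 -> L0 hit  d=D]
12: R B5 -> L2 hit  d=D]

WB = [4, 0]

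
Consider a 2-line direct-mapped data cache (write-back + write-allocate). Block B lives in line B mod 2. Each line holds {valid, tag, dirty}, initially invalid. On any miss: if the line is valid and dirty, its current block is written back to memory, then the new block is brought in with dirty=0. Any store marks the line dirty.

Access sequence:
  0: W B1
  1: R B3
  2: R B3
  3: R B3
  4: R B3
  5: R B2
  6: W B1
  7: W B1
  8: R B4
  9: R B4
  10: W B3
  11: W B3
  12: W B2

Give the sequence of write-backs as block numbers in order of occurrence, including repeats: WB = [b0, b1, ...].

  0 | W B1 → L1 miss [D]
  1 | R B3 → L1 miss wb→B1 [-]
  2 | R B3 → L1 hit [-]
  3 | R B3 → L1 hit [-]
  4 | R B3 → L1 hit [-]
  5 | R B2 → L0 miss [-]
  6 | W B1 → L1 miss [D]
  7 | W B1 → L1 hit [D]
  8 | R B4 → L0 miss [-]
  9 | R B4 → L0 hit [-]
  10 | W B3 → L1 miss wb→B1 [D]
  11 | W B3 → L1 hit [D]
  12 | W B2 → L0 miss [D]

WB = [1, 1]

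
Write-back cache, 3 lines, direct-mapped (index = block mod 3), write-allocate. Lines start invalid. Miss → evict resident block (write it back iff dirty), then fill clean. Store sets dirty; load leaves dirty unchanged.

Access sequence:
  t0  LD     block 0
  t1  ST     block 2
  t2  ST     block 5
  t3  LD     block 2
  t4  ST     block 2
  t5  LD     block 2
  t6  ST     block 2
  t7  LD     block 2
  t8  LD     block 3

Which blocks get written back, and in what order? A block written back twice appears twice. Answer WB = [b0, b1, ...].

0: R B0 → L0 miss [-]
1: W B2 → L2 miss [D]
2: W B5 → L2 miss wb→B2 [D]
3: R B2 → L2 miss wb→B5 [-]
4: W B2 → L2 hit [D]
5: R B2 → L2 hit [D]
6: W B2 → L2 hit [D]
7: R B2 → L2 hit [D]
8: R B3 → L0 miss [-]

WB = [2, 5]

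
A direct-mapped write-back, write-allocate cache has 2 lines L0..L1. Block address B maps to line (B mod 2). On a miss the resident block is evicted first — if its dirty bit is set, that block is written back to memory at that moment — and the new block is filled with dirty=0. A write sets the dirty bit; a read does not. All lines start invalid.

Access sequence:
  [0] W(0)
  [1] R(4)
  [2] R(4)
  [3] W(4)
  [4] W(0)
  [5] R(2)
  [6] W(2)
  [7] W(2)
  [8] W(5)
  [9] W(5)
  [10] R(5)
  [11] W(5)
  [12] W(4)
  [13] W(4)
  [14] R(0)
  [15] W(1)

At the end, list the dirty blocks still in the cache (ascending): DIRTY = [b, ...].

0: W B0 -> L0 miss  d=D]
1: R B4 -> L0 miss wb->B0  d=-]
2: R B4 -> L0 hit  d=-]
3: W B4 -> L0 hit  d=D]
4: W B0 -> L0 miss wb->B4  d=D]
5: R B2 -> L0 miss wb->B0  d=-]
6: W B2 -> L0 hit  d=D]
7: W B2 -> L0 hit  d=D]
8: W B5 -> L1 miss  d=D]
9: W B5 -> L1 hit  d=D]
10: R B5 -> L1 hit  d=D]
11: W B5 -> L1 hit  d=D]
12: W B4 -> L0 miss wb->B2  d=D]
13: W B4 -> L0 hit  d=D]
14: R B0 -> L0 miss wb->B4  d=-]
15: W B1 -> L1 miss wb->B5  d=D]

DIRTY = [1]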